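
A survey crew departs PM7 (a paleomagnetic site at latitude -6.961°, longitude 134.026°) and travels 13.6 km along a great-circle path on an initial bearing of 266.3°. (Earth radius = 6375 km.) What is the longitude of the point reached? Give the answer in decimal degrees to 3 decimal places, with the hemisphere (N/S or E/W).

133.903°E

δ = d/R = 13.6/6375 = 0.002133 rad
φ₂ = arcsin(sin φ₁ cos δ + cos φ₁ sin δ cos θ)
   = arcsin(-0.12119·1.00000 + 0.99263·0.00213·-0.06453) = -6.96887°
λ₂ = λ₁ + atan2(sin θ sin δ cos φ₁, cos δ − sin φ₁ sin φ₂) = 133.90312°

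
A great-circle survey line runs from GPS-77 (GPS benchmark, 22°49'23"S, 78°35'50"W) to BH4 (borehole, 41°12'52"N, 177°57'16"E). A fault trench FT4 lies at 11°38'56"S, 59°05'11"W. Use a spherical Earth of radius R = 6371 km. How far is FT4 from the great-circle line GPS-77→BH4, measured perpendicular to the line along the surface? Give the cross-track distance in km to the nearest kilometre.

GPS-77: φ = -22.82306°, λ = -78.59722°
BH4: φ = +41.21444°, λ = +177.95444°
FT4: φ = -11.64889°, λ = -59.08639°
δ₁₃ = central angle GPS-77→FT4 = 0.378536 rad  (haversine)
θ₁₃ = bearing GPS-77→FT4 = 62.267°,  θ₁₂ = bearing GPS-77→BH4 = 306.402°
dₓₜ = R·arcsin(sin δ₁₃ · sin(θ₁₃ − θ₁₂)) = 6371·arcsin(0.36956·sin(-244.135°)) = 2159.739 km
|dₓₜ| = 2159.739 km

2160 km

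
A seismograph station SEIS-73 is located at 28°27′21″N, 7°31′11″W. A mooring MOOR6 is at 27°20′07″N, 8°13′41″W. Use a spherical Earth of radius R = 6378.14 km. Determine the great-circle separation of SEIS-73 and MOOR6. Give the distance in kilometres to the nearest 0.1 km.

SEIS-73: φ = +28.45583°, λ = -7.51972°
MOOR6: φ = +27.33528°, λ = -8.22806°
Δφ = -1.1206°,  Δλ = -0.7083°
a = sin²(Δφ/2) + cos φ₁ cos φ₂ sin²(Δλ/2) = 0.000125
c = 2·arcsin(√a) = 0.022402 rad = 1.2836°
d = R·c = 6378.14 × 0.022402 = 142.9 km

142.9 km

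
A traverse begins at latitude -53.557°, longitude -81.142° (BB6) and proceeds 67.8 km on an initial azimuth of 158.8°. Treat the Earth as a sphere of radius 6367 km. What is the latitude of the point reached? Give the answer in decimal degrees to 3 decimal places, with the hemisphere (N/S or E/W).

54.125°S

δ = d/R = 67.8/6367 = 0.010649 rad
φ₂ = arcsin(sin φ₁ cos δ + cos φ₁ sin δ cos θ)
   = arcsin(-0.80445·0.99994 + 0.59402·0.01065·-0.93232) = -54.12525°
λ₂ = λ₁ + atan2(sin θ sin δ cos φ₁, cos δ − sin φ₁ sin φ₂) = -80.76550°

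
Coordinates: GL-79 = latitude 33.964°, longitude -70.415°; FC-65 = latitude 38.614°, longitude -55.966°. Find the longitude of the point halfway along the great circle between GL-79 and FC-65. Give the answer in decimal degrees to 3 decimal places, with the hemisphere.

63.407°W

Bx = cos φ₂ cos Δλ = 0.756653,  By = cos φ₂ sin Δλ = 0.194965
φₘ = atan2(sin φ₁ + sin φ₂, √((cos φ₁ + Bx)² + By²)) = 36.50693°
λₘ = λ₁ + atan2(By, cos φ₁ + Bx) = -63.40703°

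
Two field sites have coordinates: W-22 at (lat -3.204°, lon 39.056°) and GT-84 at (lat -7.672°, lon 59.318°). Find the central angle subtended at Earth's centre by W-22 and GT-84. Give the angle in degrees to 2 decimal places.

20.65°

Δφ = -4.4680°,  Δλ = 20.2620°
a = sin²(Δφ/2) + cos φ₁ cos φ₂ sin²(Δλ/2) = 0.032135
c = 2·arcsin(√a) = 0.360474 rad = 20.6537°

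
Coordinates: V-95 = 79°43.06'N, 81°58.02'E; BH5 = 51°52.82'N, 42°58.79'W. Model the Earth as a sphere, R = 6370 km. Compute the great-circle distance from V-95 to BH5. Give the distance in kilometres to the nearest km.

V-95: φ = +79.71767°, λ = +81.96700°
BH5: φ = +51.88033°, λ = -42.97983°
Δφ = -27.8373°,  Δλ = -124.9468°
a = sin²(Δφ/2) + cos φ₁ cos φ₂ sin²(Δλ/2) = 0.144515
c = 2·arcsin(√a) = 0.779919 rad = 44.6860°
d = R·c = 6370 × 0.779919 = 4968.1 km

4968 km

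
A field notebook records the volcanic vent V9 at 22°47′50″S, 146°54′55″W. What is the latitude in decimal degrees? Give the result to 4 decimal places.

22° + 47′/60 + 50″/3600 = 22 + 0.78333 + 0.01389 = 22.7972°

22.7972°S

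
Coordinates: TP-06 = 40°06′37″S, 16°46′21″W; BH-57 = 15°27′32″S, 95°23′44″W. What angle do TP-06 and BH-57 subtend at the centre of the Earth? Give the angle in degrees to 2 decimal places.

71.51°

TP-06: φ = -40.11028°, λ = -16.77250°
BH-57: φ = -15.45889°, λ = -95.39556°
Δφ = 24.6514°,  Δλ = -78.6231°
a = sin²(Δφ/2) + cos φ₁ cos φ₂ sin²(Δλ/2) = 0.341432
c = 2·arcsin(√a) = 1.248089 rad = 71.5102°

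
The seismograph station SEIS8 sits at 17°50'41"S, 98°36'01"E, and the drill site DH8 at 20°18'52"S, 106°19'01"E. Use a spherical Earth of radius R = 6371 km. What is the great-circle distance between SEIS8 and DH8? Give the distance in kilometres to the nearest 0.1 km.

SEIS8: φ = -17.84472°, λ = +98.60028°
DH8: φ = -20.31444°, λ = +106.31694°
Δφ = -2.4697°,  Δλ = 7.7167°
a = sin²(Δφ/2) + cos φ₁ cos φ₂ sin²(Δλ/2) = 0.004506
c = 2·arcsin(√a) = 0.134361 rad = 7.6983°
d = R·c = 6371 × 0.134361 = 856.0 km

856.0 km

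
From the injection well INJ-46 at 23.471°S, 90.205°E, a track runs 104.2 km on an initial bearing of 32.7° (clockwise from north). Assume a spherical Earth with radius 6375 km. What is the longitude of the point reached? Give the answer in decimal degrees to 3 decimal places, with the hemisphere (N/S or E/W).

90.753°E

δ = d/R = 104.2/6375 = 0.016345 rad
φ₂ = arcsin(sin φ₁ cos δ + cos φ₁ sin δ cos θ)
   = arcsin(-0.39828·0.99987 + 0.91726·0.01634·0.84151) = -22.68197°
λ₂ = λ₁ + atan2(sin θ sin δ cos φ₁, cos δ − sin φ₁ sin φ₂) = 90.75333°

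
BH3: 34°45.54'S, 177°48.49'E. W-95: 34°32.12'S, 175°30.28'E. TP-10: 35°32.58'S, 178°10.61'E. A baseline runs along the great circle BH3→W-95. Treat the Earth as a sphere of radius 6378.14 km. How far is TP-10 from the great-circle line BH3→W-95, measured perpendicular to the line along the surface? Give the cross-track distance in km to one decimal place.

83.3 km

BH3: φ = -34.75900°, λ = +177.80817°
W-95: φ = -34.53533°, λ = +175.50467°
TP-10: φ = -35.54300°, λ = +178.17683°
δ₁₃ = central angle BH3→TP-10 = 0.014660 rad  (haversine)
θ₁₃ = bearing BH3→TP-10 = 159.075°,  θ₁₂ = bearing BH3→W-95 = 276.076°
dₓₜ = R·arcsin(sin δ₁₃ · sin(θ₁₃ − θ₁₂)) = 6378.14·arcsin(0.01466·sin(-117.001°)) = -83.311 km
|dₓₜ| = 83.311 km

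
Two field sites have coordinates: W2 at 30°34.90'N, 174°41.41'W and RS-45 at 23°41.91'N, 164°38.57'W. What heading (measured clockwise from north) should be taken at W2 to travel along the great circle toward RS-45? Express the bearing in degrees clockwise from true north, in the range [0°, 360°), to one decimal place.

125.2°

W2: φ = +30.58167°, λ = -174.69017°
RS-45: φ = +23.69850°, λ = -164.64283°
Δλ = 10.0473°
y = sin Δλ · cos φ₂ = 0.159750
x = cos φ₁ sin φ₂ − sin φ₁ cos φ₂ cos Δλ = -0.112701
θ = atan2(y, x) = 125.2023° → 125.2023° (mod 360°)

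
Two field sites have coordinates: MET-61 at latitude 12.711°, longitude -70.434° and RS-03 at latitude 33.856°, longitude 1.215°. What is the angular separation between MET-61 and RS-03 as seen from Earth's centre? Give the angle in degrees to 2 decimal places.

67.81°

Δφ = 21.1450°,  Δλ = 71.6490°
a = sin²(Δφ/2) + cos φ₁ cos φ₂ sin²(Δλ/2) = 0.311186
c = 2·arcsin(√a) = 1.183563 rad = 67.8131°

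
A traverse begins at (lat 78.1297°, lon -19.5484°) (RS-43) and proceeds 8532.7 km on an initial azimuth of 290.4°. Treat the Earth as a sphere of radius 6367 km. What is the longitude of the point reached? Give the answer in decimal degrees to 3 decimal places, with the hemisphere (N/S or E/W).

126.898°W

δ = d/R = 8532.7/6367 = 1.340144 rad
φ₂ = arcsin(sin φ₁ cos δ + cos φ₁ sin δ cos θ)
   = arcsin(0.97862·0.22861 + 0.20570·0.97352·0.34857) = 17.06910°
λ₂ = λ₁ + atan2(sin θ sin δ cos φ₁, cos δ − sin φ₁ sin φ₂) = -126.89760°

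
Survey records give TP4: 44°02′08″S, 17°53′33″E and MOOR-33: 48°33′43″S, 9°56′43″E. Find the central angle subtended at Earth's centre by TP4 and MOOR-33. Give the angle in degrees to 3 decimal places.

7.109°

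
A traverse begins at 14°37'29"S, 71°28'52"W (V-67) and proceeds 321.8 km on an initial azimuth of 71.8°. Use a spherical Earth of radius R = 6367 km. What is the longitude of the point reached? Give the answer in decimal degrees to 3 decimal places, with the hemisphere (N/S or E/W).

68.650°W

V-67: φ = -14.62472°, λ = -71.48111°
δ = d/R = 321.8/6367 = 0.050542 rad
φ₂ = arcsin(sin φ₁ cos δ + cos φ₁ sin δ cos θ)
   = arcsin(-0.25249·0.99872 + 0.96760·0.05052·0.31233) = -13.70344°
λ₂ = λ₁ + atan2(sin θ sin δ cos φ₁, cos δ − sin φ₁ sin φ₂) = -68.64960°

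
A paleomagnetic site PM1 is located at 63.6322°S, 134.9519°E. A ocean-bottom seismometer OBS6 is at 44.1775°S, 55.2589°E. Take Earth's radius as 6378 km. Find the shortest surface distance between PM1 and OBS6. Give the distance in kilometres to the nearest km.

5237 km

Δφ = 19.4547°,  Δλ = -79.6930°
a = sin²(Δφ/2) + cos φ₁ cos φ₂ sin²(Δλ/2) = 0.159314
c = 2·arcsin(√a) = 0.821161 rad = 47.0491°
d = R·c = 6378 × 0.821161 = 5237.4 km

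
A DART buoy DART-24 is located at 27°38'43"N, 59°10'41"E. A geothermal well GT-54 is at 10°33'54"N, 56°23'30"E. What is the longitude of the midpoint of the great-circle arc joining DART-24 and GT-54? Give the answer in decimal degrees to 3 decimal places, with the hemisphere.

57.712°E

DART-24: φ = +27.64528°, λ = +59.17806°
GT-54: φ = +10.56500°, λ = +56.39167°
Bx = cos φ₂ cos Δλ = 0.981885,  By = cos φ₂ sin Δλ = -0.047788
φₘ = atan2(sin φ₁ + sin φ₂, √((cos φ₁ + Bx)² + By²)) = 19.11036°
λₘ = λ₁ + atan2(By, cos φ₁ + Bx) = 57.71238°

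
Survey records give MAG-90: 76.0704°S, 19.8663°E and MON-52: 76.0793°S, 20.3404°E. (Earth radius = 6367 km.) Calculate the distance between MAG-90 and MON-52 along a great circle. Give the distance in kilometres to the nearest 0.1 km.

12.7 km

Δφ = -0.0089°,  Δλ = 0.4741°
a = sin²(Δφ/2) + cos φ₁ cos φ₂ sin²(Δλ/2) = 0.000001
c = 2·arcsin(√a) = 0.001997 rad = 0.1144°
d = R·c = 6367 × 0.001997 = 12.7 km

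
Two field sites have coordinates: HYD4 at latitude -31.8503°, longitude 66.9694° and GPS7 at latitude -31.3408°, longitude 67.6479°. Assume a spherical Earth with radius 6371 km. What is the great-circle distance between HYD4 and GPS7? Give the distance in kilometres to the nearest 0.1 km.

Δφ = 0.5095°,  Δλ = 0.6785°
a = sin²(Δφ/2) + cos φ₁ cos φ₂ sin²(Δλ/2) = 0.000045
c = 2·arcsin(√a) = 0.013447 rad = 0.7704°
d = R·c = 6371 × 0.013447 = 85.7 km

85.7 km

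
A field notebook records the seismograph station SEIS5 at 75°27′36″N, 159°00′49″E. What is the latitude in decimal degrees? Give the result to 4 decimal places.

75° + 27′/60 + 36″/3600 = 75 + 0.45000 + 0.01000 = 75.4600°

75.4600°N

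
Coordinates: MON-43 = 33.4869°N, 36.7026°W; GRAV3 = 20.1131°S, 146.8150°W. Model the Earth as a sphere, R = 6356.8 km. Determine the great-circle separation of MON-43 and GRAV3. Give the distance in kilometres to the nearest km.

13017 km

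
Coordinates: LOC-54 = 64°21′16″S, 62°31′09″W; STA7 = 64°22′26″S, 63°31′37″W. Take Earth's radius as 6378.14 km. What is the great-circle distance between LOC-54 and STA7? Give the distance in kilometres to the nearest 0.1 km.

LOC-54: φ = -64.35444°, λ = -62.51917°
STA7: φ = -64.37389°, λ = -63.52694°
Δφ = -0.0194°,  Δλ = -1.0078°
a = sin²(Δφ/2) + cos φ₁ cos φ₂ sin²(Δλ/2) = 0.000015
c = 2·arcsin(√a) = 0.007617 rad = 0.4364°
d = R·c = 6378.14 × 0.007617 = 48.6 km

48.6 km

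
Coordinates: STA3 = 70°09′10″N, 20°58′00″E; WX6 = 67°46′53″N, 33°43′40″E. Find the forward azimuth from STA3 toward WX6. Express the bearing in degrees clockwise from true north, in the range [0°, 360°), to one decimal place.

STA3: φ = +70.15278°, λ = +20.96667°
WX6: φ = +67.78139°, λ = +33.72778°
Δλ = 12.7611°
y = sin Δλ · cos φ₂ = 0.083526
x = cos φ₁ sin φ₂ − sin φ₁ cos φ₂ cos Δλ = -0.032591
θ = atan2(y, x) = 111.3153° → 111.3153° (mod 360°)

111.3°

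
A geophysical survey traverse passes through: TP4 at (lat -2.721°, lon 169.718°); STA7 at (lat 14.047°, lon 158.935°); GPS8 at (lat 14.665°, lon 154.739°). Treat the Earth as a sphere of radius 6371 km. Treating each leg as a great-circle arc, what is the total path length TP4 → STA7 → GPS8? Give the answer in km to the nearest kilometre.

2668 km

TP4→STA7: c = 0.347077 rad, d = 2211.23 km
STA7→GPS8: c = 0.071761 rad, d = 457.19 km
Total = 2211.23 + 457.19 = 2668.42 km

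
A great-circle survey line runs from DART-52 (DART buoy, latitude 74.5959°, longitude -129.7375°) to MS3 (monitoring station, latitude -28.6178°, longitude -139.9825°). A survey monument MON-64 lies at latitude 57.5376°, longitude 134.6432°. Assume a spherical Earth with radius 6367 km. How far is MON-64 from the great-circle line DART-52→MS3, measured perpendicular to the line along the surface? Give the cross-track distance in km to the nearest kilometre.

δ₁₃ = central angle DART-52→MON-64 = 0.644379 rad  (haversine)
θ₁₃ = bearing DART-52→MON-64 = 297.222°,  θ₁₂ = bearing DART-52→MS3 = 189.237°
dₓₜ = R·arcsin(sin δ₁₃ · sin(θ₁₃ − θ₁₂)) = 6367·arcsin(0.60070·sin(107.985°)) = 3872.083 km
|dₓₜ| = 3872.083 km

3872 km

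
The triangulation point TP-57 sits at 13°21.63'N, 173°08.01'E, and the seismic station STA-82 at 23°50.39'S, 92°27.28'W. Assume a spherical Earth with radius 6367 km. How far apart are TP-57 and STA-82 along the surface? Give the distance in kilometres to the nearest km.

TP-57: φ = +13.36050°, λ = +173.13350°
STA-82: φ = -23.83983°, λ = -92.45467°
Δφ = -37.2003°,  Δλ = 94.4118°
a = sin²(Δφ/2) + cos φ₁ cos φ₂ sin²(Δλ/2) = 0.580927
c = 2·arcsin(√a) = 1.733366 rad = 99.3145°
d = R·c = 6367 × 1.733366 = 11036.3 km

11036 km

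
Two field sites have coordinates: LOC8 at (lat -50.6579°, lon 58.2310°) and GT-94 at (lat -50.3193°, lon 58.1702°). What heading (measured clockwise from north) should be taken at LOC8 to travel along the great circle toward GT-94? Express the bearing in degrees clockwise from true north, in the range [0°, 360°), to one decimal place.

Δλ = -0.0608°
y = sin Δλ · cos φ₂ = -0.000678
x = cos φ₁ sin φ₂ − sin φ₁ cos φ₂ cos Δλ = 0.005909
θ = atan2(y, x) = -6.5409° → 353.4591° (mod 360°)

353.5°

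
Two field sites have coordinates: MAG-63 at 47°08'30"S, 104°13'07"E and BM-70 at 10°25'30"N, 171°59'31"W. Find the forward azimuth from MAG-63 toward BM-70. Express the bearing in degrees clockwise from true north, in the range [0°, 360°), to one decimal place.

MAG-63: φ = -47.14167°, λ = +104.21861°
BM-70: φ = +10.42500°, λ = -171.99194°
Δλ = 83.7894°
y = sin Δλ · cos φ₂ = 0.977721
x = cos φ₁ sin φ₂ − sin φ₁ cos φ₂ cos Δλ = 0.201072
θ = atan2(y, x) = 78.3789° → 78.3789° (mod 360°)

78.4°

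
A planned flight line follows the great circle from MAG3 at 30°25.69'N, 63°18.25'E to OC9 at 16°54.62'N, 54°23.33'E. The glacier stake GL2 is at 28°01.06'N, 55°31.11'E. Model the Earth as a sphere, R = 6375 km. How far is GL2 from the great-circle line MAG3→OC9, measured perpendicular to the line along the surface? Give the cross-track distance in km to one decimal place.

507.7 km

MAG3: φ = +30.42817°, λ = +63.30417°
OC9: φ = +16.91033°, λ = +54.38883°
GL2: φ = +28.01767°, λ = +55.51850°
δ₁₃ = central angle MAG3→GL2 = 0.125796 rad  (haversine)
θ₁₃ = bearing MAG3→GL2 = 252.400°,  θ₁₂ = bearing MAG3→OC9 = 213.049°
dₓₜ = R·arcsin(sin δ₁₃ · sin(θ₁₃ − θ₁₂)) = 6375·arcsin(0.12546·sin(39.351°)) = 507.683 km
|dₓₜ| = 507.683 km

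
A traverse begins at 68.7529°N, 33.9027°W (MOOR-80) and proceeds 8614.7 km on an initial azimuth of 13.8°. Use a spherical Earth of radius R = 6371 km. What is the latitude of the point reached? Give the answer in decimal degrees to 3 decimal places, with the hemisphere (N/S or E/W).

33.072°N

δ = d/R = 8614.7/6371 = 1.352174 rad
φ₂ = arcsin(sin φ₁ cos δ + cos φ₁ sin δ cos θ)
   = arcsin(0.93203·0.21689 + 0.36239·0.97620·0.97113) = 33.07222°
λ₂ = λ₁ + atan2(sin θ sin δ cos φ₁, cos δ − sin φ₁ sin φ₂) = 129.96381°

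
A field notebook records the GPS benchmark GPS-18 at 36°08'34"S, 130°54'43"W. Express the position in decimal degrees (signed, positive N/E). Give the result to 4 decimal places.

lat: 36.1428° S → -36.1428°
lon: 130.9119° W → -130.9119°

-36.1428°, -130.9119°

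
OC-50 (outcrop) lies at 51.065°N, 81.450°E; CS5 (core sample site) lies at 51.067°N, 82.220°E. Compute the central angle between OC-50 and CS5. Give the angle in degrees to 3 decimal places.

Δφ = 0.0020°,  Δλ = 0.7700°
a = sin²(Δφ/2) + cos φ₁ cos φ₂ sin²(Δλ/2) = 0.000018
c = 2·arcsin(√a) = 0.008445 rad = 0.4839°

0.484°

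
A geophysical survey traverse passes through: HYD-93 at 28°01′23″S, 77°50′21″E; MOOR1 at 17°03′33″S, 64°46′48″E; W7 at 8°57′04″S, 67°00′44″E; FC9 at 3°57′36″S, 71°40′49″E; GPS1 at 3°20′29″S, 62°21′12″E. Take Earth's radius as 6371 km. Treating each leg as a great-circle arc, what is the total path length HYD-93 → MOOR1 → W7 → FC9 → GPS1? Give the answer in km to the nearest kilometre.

4538 km

HYD-93: φ = -28.02306°, λ = +77.83917°
MOOR1: φ = -17.05917°, λ = +64.78000°
W7: φ = -8.95111°, λ = +67.01222°
FC9: φ = -3.96000°, λ = +71.68028°
GPS1: φ = -3.34139°, λ = +62.35333°
HYD-93→MOOR1: c = 0.284075 rad, d = 1809.85 km
MOOR1→W7: c = 0.146506 rad, d = 933.39 km
W7→FC9: c = 0.118903 rad, d = 757.53 km
FC9→GPS1: c = 0.162812 rad, d = 1037.28 km
Total = 1809.85 + 933.39 + 757.53 + 1037.28 = 4538.04 km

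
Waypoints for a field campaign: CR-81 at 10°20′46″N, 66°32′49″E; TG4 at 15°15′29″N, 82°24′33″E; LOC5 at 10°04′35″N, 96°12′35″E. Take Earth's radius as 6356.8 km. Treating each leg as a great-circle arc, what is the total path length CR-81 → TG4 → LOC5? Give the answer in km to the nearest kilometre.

CR-81: φ = +10.34611°, λ = +66.54694°
TG4: φ = +15.25806°, λ = +82.40917°
LOC5: φ = +10.07639°, λ = +96.20972°
CR-81→TG4: c = 0.283119 rad, d = 1799.73 km
TG4→LOC5: c = 0.251692 rad, d = 1599.95 km
Total = 1799.73 + 1599.95 = 3399.69 km

3400 km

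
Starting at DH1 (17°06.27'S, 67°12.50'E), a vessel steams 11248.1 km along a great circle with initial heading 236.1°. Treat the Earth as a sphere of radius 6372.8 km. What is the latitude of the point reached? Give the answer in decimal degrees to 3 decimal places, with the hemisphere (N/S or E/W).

27.794°S

DH1: φ = -17.10450°, λ = +67.20833°
δ = d/R = 11248.1/6372.8 = 1.765017 rad
φ₂ = arcsin(sin φ₁ cos δ + cos φ₁ sin δ cos θ)
   = arcsin(-0.29412·-0.19300 + 0.95577·0.98120·-0.55775) = -27.79364°
λ₂ = λ₁ + atan2(sin θ sin δ cos φ₁, cos δ − sin φ₁ sin φ₂) = -45.77542°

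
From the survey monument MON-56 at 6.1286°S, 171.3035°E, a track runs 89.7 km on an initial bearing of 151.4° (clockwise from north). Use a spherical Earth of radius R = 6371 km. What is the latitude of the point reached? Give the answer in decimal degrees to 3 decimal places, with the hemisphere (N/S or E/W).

6.837°S

δ = d/R = 89.7/6371 = 0.014079 rad
φ₂ = arcsin(sin φ₁ cos δ + cos φ₁ sin δ cos θ)
   = arcsin(-0.10676·0.99990 + 0.99428·0.01408·-0.87798) = -6.83672°
λ₂ = λ₁ + atan2(sin θ sin δ cos φ₁, cos δ − sin φ₁ sin φ₂) = 171.69241°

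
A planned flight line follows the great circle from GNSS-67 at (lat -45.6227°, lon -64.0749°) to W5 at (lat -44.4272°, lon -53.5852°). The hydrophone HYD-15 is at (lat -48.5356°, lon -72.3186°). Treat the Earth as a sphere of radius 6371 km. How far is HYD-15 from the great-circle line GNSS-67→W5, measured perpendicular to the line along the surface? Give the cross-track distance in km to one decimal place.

δ₁₃ = central angle GNSS-67→HYD-15 = 0.110303 rad  (haversine)
θ₁₃ = bearing GNSS-67→HYD-15 = 239.597°,  θ₁₂ = bearing GNSS-67→W5 = 84.581°
dₓₜ = R·arcsin(sin δ₁₃ · sin(θ₁₃ − θ₁₂)) = 6371·arcsin(0.11008·sin(155.016°)) = 296.314 km
|dₓₜ| = 296.314 km

296.3 km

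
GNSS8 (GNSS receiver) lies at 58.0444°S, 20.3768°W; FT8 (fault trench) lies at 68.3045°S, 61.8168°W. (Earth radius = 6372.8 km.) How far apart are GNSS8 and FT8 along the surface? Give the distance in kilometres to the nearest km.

Δφ = -10.2601°,  Δλ = -41.4400°
a = sin²(Δφ/2) + cos φ₁ cos φ₂ sin²(Δλ/2) = 0.032486
c = 2·arcsin(√a) = 0.362461 rad = 20.7675°
d = R·c = 6372.8 × 0.362461 = 2309.9 km

2310 km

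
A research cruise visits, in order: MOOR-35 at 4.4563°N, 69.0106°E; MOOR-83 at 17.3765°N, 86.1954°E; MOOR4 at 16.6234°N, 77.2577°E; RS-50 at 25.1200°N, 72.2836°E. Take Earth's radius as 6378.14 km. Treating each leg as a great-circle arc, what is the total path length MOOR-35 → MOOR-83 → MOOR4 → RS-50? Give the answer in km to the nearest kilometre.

MOOR-35→MOOR-83: c = 0.370337 rad, d = 2362.06 km
MOOR-83→MOOR4: c = 0.149740 rad, d = 955.06 km
MOOR4→RS-50: c = 0.168977 rad, d = 1077.76 km
Total = 2362.06 + 955.06 + 1077.76 = 4394.88 km

4395 km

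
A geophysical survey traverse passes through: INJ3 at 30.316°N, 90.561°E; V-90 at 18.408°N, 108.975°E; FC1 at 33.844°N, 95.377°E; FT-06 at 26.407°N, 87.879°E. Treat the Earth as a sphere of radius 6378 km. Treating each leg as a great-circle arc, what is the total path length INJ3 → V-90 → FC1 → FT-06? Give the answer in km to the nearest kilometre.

INJ3→V-90: c = 0.358164 rad, d = 2284.37 km
V-90→FC1: c = 0.342737 rad, d = 2185.98 km
FC1→FT-06: c = 0.172102 rad, d = 1097.66 km
Total = 2284.37 + 2185.98 + 1097.66 = 5568.01 km

5568 km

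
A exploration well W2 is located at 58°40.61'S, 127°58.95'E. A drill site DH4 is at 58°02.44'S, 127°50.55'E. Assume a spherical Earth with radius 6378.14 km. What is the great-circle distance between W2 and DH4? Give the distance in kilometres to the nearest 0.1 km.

W2: φ = -58.67683°, λ = +127.98250°
DH4: φ = -58.04067°, λ = +127.84250°
Δφ = 0.6362°,  Δλ = -0.1400°
a = sin²(Δφ/2) + cos φ₁ cos φ₂ sin²(Δλ/2) = 0.000031
c = 2·arcsin(√a) = 0.011177 rad = 0.6404°
d = R·c = 6378.14 × 0.011177 = 71.3 km

71.3 km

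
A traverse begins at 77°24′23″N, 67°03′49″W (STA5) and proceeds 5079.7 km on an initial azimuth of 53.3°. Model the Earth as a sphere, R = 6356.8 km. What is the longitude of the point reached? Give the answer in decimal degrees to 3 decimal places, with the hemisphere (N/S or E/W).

47.774°E

STA5: φ = +77.40639°, λ = -67.06361°
δ = d/R = 5079.7/6356.8 = 0.799097 rad
φ₂ = arcsin(sin φ₁ cos δ + cos φ₁ sin δ cos θ)
   = arcsin(0.97594·0.69735 + 0.21803·0.71673·0.59763) = 50.71157°
λ₂ = λ₁ + atan2(sin θ sin δ cos φ₁, cos δ − sin φ₁ sin φ₂) = 47.77368°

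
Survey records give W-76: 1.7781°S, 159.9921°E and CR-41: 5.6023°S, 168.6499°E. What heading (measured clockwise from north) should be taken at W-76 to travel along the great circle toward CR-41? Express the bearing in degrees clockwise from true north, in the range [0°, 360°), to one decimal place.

114.1°

Δλ = 8.6578°
y = sin Δλ · cos φ₂ = 0.149814
x = cos φ₁ sin φ₂ − sin φ₁ cos φ₂ cos Δλ = -0.067047
θ = atan2(y, x) = 114.1103° → 114.1103° (mod 360°)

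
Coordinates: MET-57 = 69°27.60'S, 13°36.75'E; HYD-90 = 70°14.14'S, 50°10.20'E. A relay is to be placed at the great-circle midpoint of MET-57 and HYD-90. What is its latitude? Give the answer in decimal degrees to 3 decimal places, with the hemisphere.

MET-57: φ = -69.46000°, λ = +13.61250°
HYD-90: φ = -70.23567°, λ = +50.17000°
Bx = cos φ₂ cos Δλ = 0.271624,  By = cos φ₂ sin Δλ = 0.201413
φₘ = atan2(sin φ₁ + sin φ₂, √((cos φ₁ + Bx)² + By²)) = -70.78808°
λₘ = λ₁ + atan2(By, cos φ₁ + Bx) = 31.54217°

70.788°S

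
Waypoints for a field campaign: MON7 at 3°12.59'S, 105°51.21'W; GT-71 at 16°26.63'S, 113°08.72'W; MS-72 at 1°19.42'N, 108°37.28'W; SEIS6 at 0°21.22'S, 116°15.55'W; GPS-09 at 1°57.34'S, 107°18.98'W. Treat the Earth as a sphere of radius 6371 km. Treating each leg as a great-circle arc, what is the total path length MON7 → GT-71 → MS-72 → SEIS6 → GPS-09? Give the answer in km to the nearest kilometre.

5590 km

MON7: φ = -3.20983°, λ = -105.85350°
GT-71: φ = -16.44383°, λ = -113.14533°
MS-72: φ = +1.32367°, λ = -108.62133°
SEIS6: φ = -0.35367°, λ = -116.25917°
GPS-09: φ = -1.95567°, λ = -107.31633°
MON7→GT-71: c = 0.262675 rad, d = 1673.50 km
GT-71→MS-72: c = 0.319746 rad, d = 2037.10 km
MS-72→SEIS6: c = 0.136473 rad, d = 869.47 km
SEIS6→GPS-09: c = 0.158530 rad, d = 1010.00 km
Total = 1673.50 + 2037.10 + 869.47 + 1010.00 = 5590.07 km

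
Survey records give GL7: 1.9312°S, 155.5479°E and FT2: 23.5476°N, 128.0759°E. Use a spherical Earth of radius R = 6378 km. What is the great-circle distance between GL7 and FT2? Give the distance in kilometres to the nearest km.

Δφ = 25.4788°,  Δλ = -27.4720°
a = sin²(Δφ/2) + cos φ₁ cos φ₂ sin²(Δλ/2) = 0.100285
c = 2·arcsin(√a) = 0.644451 rad = 36.9243°
d = R·c = 6378 × 0.644451 = 4110.3 km

4110 km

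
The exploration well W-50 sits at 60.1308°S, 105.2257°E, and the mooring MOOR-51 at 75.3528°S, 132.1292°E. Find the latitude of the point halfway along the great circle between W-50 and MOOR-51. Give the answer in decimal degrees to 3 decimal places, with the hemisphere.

Bx = cos φ₂ cos Δλ = 0.225499,  By = cos φ₂ sin Δλ = 0.114419
φₘ = atan2(sin φ₁ + sin φ₂, √((cos φ₁ + Bx)² + By²)) = -68.23507°
λₘ = λ₁ + atan2(By, cos φ₁ + Bx) = 114.21218°

68.235°S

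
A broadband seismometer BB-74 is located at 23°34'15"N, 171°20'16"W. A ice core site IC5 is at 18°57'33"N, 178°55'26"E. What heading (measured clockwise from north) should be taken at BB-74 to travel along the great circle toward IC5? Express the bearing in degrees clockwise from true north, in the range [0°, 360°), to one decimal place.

244.9°

BB-74: φ = +23.57083°, λ = -171.33778°
IC5: φ = +18.95917°, λ = +178.92389°
Δλ = -9.7383°
y = sin Δλ · cos φ₂ = -0.159973
x = cos φ₁ sin φ₂ − sin φ₁ cos φ₂ cos Δλ = -0.074952
θ = atan2(y, x) = -115.1046° → 244.8954° (mod 360°)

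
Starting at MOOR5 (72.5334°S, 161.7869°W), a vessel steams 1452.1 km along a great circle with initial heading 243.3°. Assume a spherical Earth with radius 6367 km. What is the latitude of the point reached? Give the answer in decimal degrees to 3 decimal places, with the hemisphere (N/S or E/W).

73.675°S

δ = d/R = 1452.1/6367 = 0.228067 rad
φ₂ = arcsin(sin φ₁ cos δ + cos φ₁ sin δ cos θ)
   = arcsin(-0.95389·0.97411 + 0.30015·0.22609·-0.44932) = -73.67509°
λ₂ = λ₁ + atan2(sin θ sin δ cos φ₁, cos δ − sin φ₁ sin φ₂) = 152.27423°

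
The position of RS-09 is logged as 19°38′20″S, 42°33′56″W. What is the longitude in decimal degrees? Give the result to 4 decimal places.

42.5656°W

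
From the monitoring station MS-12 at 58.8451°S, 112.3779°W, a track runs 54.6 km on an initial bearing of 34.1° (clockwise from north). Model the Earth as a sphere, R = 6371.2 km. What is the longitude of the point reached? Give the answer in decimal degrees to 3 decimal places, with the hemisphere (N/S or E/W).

δ = d/R = 54.6/6371.2 = 0.008570 rad
φ₂ = arcsin(sin φ₁ cos δ + cos φ₁ sin δ cos θ)
   = arcsin(-0.85577·0.99996 + 0.51735·0.00857·0.82806) = -58.43743°
λ₂ = λ₁ + atan2(sin θ sin δ cos φ₁, cos δ − sin φ₁ sin φ₂) = -111.85198°

111.852°W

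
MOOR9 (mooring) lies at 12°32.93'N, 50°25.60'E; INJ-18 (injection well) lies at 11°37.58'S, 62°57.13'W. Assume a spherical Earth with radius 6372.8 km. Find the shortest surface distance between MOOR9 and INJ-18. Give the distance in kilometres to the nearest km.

12795 km

MOOR9: φ = +12.54883°, λ = +50.42667°
INJ-18: φ = -11.62633°, λ = -62.95217°
Δφ = -24.1752°,  Δλ = -113.3788°
a = sin²(Δφ/2) + cos φ₁ cos φ₂ sin²(Δλ/2) = 0.711584
c = 2·arcsin(√a) = 2.007736 rad = 115.0348°
d = R·c = 6372.8 × 2.007736 = 12794.9 km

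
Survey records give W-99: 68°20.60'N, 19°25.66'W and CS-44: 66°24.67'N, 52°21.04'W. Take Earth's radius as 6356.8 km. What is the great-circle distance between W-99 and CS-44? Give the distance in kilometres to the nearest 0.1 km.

1403.8 km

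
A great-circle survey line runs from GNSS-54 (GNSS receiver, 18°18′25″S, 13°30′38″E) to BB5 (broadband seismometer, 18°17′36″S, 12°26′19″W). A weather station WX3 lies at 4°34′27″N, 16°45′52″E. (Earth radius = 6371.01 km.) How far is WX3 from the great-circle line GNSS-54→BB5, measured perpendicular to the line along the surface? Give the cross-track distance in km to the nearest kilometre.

2506 km

GNSS-54: φ = -18.30694°, λ = +13.51056°
BB5: φ = -18.29333°, λ = -12.43861°
WX3: φ = +4.57417°, λ = +16.76444°
δ₁₃ = central angle GNSS-54→WX3 = 0.403257 rad  (haversine)
θ₁₃ = bearing GNSS-54→WX3 = 8.290°,  θ₁₂ = bearing GNSS-54→BB5 = 265.893°
dₓₜ = R·arcsin(sin δ₁₃ · sin(θ₁₃ − θ₁₂)) = 6371.01·arcsin(0.39242·sin(-257.603°)) = 2505.911 km
|dₓₜ| = 2505.911 km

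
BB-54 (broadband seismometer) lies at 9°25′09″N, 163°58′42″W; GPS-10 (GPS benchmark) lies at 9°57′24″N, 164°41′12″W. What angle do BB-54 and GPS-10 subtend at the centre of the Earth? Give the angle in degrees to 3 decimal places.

BB-54: φ = +9.41917°, λ = -163.97833°
GPS-10: φ = +9.95667°, λ = -164.68667°
Δφ = 0.5375°,  Δλ = -0.7083°
a = sin²(Δφ/2) + cos φ₁ cos φ₂ sin²(Δλ/2) = 0.000059
c = 2·arcsin(√a) = 0.015379 rad = 0.8812°

0.881°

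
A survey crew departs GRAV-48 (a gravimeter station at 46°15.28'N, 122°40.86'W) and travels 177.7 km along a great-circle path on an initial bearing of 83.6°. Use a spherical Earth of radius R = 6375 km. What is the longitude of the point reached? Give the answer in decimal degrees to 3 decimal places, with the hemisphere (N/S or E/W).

GRAV-48: φ = +46.25467°, λ = -122.68100°
δ = d/R = 177.7/6375 = 0.027875 rad
φ₂ = arcsin(sin φ₁ cos δ + cos φ₁ sin δ cos θ)
   = arcsin(0.72242·0.99961 + 0.69145·0.02787·0.11147) = 46.40963°
λ₂ = λ₁ + atan2(sin θ sin δ cos φ₁, cos δ − sin φ₁ sin φ₂) = -120.37880°

120.379°W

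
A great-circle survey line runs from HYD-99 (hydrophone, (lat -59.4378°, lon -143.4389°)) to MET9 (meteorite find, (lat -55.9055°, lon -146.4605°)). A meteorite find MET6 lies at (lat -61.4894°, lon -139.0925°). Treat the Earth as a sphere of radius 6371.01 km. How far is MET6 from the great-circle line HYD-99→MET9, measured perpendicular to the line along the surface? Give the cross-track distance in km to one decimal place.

δ₁₃ = central angle HYD-99→MET6 = 0.051755 rad  (haversine)
θ₁₃ = bearing HYD-99→MET6 = 135.632°,  θ₁₂ = bearing HYD-99→MET9 = 334.132°
dₓₜ = R·arcsin(sin δ₁₃ · sin(θ₁₃ − θ₁₂)) = 6371.01·arcsin(0.05173·sin(-198.500°)) = 104.585 km
|dₓₜ| = 104.585 km

104.6 km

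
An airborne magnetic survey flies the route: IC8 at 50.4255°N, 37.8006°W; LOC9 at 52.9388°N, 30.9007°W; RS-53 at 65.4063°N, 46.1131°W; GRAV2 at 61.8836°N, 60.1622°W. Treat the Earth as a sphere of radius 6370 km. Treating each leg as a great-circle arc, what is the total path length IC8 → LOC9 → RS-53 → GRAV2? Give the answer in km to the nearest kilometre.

2970 km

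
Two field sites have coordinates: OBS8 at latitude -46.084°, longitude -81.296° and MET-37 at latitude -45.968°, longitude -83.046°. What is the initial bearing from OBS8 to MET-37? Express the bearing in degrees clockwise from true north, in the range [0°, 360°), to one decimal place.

Δλ = -1.7500°
y = sin Δλ · cos φ₂ = -0.021226
x = cos φ₁ sin φ₂ − sin φ₁ cos φ₂ cos Δλ = 0.001791
θ = atan2(y, x) = -85.1768° → 274.8232° (mod 360°)

274.8°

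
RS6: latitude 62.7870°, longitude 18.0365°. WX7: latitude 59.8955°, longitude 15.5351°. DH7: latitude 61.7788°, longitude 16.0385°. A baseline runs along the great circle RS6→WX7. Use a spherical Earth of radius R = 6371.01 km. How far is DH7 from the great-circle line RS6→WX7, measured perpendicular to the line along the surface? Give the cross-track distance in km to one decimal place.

51.9 km

δ₁₃ = central angle RS6→DH7 = 0.023929 rad  (haversine)
θ₁₃ = bearing RS6→DH7 = 223.555°,  θ₁₂ = bearing RS6→WX7 = 203.636°
dₓₜ = R·arcsin(sin δ₁₃ · sin(θ₁₃ − θ₁₂)) = 6371.01·arcsin(0.02393·sin(19.919°)) = 51.934 km
|dₓₜ| = 51.934 km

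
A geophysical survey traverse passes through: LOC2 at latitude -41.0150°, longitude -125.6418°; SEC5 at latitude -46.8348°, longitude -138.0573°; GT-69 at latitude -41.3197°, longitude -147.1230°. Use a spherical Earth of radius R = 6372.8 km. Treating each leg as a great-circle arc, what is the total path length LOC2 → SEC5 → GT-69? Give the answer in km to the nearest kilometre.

2133 km

LOC2→SEC5: c = 0.185878 rad, d = 1184.56 km
SEC5→GT-69: c = 0.148779 rad, d = 948.14 km
Total = 1184.56 + 948.14 = 2132.70 km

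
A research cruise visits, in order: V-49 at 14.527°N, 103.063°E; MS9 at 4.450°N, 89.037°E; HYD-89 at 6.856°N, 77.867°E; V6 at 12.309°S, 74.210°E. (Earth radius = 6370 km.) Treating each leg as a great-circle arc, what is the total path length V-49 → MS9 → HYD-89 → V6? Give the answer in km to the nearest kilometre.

5334 km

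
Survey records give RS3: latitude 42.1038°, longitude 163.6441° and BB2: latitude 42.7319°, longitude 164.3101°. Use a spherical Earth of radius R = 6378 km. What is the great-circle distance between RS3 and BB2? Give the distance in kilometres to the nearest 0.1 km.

88.8 km

Δφ = 0.6281°,  Δλ = 0.6660°
a = sin²(Δφ/2) + cos φ₁ cos φ₂ sin²(Δλ/2) = 0.000048
c = 2·arcsin(√a) = 0.013922 rad = 0.7976°
d = R·c = 6378 × 0.013922 = 88.8 km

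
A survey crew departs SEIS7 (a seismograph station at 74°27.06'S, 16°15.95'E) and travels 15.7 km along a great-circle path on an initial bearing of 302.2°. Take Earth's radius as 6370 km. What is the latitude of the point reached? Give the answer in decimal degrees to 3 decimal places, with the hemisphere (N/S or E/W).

74.375°S

SEIS7: φ = -74.45100°, λ = +16.26583°
δ = d/R = 15.7/6370 = 0.002465 rad
φ₂ = arcsin(sin φ₁ cos δ + cos φ₁ sin δ cos θ)
   = arcsin(-0.96340·1.00000 + 0.26806·0.00246·0.53288) = -74.37530°
λ₂ = λ₁ + atan2(sin θ sin δ cos φ₁, cos δ − sin φ₁ sin φ₂) = 15.82216°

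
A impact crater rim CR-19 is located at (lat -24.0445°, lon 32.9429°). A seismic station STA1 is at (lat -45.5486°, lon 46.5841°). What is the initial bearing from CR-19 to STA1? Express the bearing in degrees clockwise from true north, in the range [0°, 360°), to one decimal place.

156.2°

Δλ = 13.6412°
y = sin Δλ · cos φ₂ = 0.165160
x = cos φ₁ sin φ₂ − sin φ₁ cos φ₂ cos Δλ = -0.374617
θ = atan2(y, x) = 156.2084° → 156.2084° (mod 360°)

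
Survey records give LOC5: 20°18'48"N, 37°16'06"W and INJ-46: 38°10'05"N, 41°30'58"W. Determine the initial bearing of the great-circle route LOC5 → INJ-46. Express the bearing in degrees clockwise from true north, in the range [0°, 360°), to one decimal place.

LOC5: φ = +20.31333°, λ = -37.26833°
INJ-46: φ = +38.16806°, λ = -41.51611°
Δλ = -4.2478°
y = sin Δλ · cos φ₂ = -0.058234
x = cos φ₁ sin φ₂ − sin φ₁ cos φ₂ cos Δλ = 0.307354
θ = atan2(y, x) = -10.7285° → 349.2715° (mod 360°)

349.3°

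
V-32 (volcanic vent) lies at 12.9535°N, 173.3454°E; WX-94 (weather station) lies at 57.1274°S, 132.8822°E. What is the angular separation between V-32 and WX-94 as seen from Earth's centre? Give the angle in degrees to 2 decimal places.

77.63°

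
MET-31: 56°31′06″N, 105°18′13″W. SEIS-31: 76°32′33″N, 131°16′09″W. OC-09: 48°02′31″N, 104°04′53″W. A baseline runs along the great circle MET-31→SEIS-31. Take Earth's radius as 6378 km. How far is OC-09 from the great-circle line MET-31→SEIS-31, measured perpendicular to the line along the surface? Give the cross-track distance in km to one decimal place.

167.0 km

MET-31: φ = +56.51833°, λ = -105.30361°
SEIS-31: φ = +76.54250°, λ = -131.26917°
OC-09: φ = +48.04194°, λ = -104.08139°
δ₁₃ = central angle MET-31→OC-09 = 0.148509 rad  (haversine)
θ₁₃ = bearing MET-31→OC-09 = 174.469°,  θ₁₂ = bearing MET-31→SEIS-31 = 344.280°
dₓₜ = R·arcsin(sin δ₁₃ · sin(θ₁₃ − θ₁₂)) = 6378·arcsin(0.14796·sin(-169.811°)) = -166.962 km
|dₓₜ| = 166.962 km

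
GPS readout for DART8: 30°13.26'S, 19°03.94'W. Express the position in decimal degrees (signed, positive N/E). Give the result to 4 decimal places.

lat: 30.2210° S → -30.2210°
lon: 19.0657° W → -19.0657°

-30.2210°, -19.0657°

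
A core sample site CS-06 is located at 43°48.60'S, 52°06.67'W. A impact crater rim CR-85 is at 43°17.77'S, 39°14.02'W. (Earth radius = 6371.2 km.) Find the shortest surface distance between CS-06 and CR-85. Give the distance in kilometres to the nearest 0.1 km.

1038.3 km

CS-06: φ = -43.81000°, λ = -52.11117°
CR-85: φ = -43.29617°, λ = -39.23367°
Δφ = 0.5138°,  Δλ = 12.8775°
a = sin²(Δφ/2) + cos φ₁ cos φ₂ sin²(Δλ/2) = 0.006625
c = 2·arcsin(√a) = 0.162970 rad = 9.3375°
d = R·c = 6371.2 × 0.162970 = 1038.3 km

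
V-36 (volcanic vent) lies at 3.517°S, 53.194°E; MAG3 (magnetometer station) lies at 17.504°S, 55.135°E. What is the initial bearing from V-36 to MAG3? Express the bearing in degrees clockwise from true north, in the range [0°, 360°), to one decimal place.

172.4°

Δλ = 1.9410°
y = sin Δλ · cos φ₂ = 0.032302
x = cos φ₁ sin φ₂ − sin φ₁ cos φ₂ cos Δλ = -0.241735
θ = atan2(y, x) = 172.3889° → 172.3889° (mod 360°)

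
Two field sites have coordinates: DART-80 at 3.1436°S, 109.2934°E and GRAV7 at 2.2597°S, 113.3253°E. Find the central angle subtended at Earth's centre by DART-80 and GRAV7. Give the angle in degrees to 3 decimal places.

Δφ = 0.8839°,  Δλ = 4.0319°
a = sin²(Δφ/2) + cos φ₁ cos φ₂ sin²(Δλ/2) = 0.001294
c = 2·arcsin(√a) = 0.071964 rad = 4.1232°

4.123°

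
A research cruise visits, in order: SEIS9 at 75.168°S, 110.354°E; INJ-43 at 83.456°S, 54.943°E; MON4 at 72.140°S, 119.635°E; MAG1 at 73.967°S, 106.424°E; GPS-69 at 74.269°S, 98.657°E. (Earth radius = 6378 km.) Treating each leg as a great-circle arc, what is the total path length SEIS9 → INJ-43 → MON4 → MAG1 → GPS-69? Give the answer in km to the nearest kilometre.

3882 km

SEIS9→INJ-43: c = 0.215153 rad, d = 1372.24 km
INJ-43→MON4: c = 0.281827 rad, d = 1797.49 km
MON4→MAG1: c = 0.074180 rad, d = 473.12 km
MAG1→GPS-69: c = 0.037442 rad, d = 238.80 km
Total = 1372.24 + 1797.49 + 473.12 + 238.80 = 3881.66 km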